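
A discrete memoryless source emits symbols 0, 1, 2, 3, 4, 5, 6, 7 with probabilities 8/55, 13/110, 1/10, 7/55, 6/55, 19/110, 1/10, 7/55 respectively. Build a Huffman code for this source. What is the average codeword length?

Repeatedly combine the two least-probable nodes; the expected code length is the sum of the merged weights.
merge 1/10 + 1/10 → 1/5
merge 6/55 + 13/110 → 5/22
merge 7/55 + 7/55 → 14/55
merge 8/55 + 19/110 → 7/22
merge 1/5 + 5/22 → 47/110
merge 14/55 + 7/22 → 63/110
merge 47/110 + 63/110 → 1
L = 1/5 + 5/22 + 14/55 + 7/22 + 47/110 + 63/110 + 1 = 3 bits/symbol.

3 bits/symbol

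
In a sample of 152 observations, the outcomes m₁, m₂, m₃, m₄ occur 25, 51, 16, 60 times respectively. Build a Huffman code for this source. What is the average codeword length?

1.875 bits/symbol

Probabilities are the counts divided by 152.
Repeatedly combine the two least-probable nodes; the expected code length is the sum of the merged weights.
merge 2/19 + 25/152 → 41/152
merge 41/152 + 51/152 → 23/38
merge 15/38 + 23/38 → 1
L = 41/152 + 23/38 + 1 = 15/8 = 1.875 bits/symbol.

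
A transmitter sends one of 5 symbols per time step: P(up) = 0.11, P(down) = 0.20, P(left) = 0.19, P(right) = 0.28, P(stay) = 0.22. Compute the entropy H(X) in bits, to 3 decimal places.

2.265 bits

H = −Σ pᵢ log₂ pᵢ.
−0.11·log₂(0.11) = 0.3503
−0.20·log₂(0.20) = 0.4644
−0.19·log₂(0.19) = 0.4552
−0.28·log₂(0.28) = 0.5142
−0.22·log₂(0.22) = 0.4806
Sum ≈ 2.2647 → 2.265 bits.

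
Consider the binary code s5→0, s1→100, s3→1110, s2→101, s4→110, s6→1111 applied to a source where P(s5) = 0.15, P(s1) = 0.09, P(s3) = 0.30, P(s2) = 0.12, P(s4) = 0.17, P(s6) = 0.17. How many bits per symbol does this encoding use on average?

L̄ = Σ pᵢ·ℓᵢ = 0.15·1 + 0.09·3 + 0.30·4 + 0.12·3 + 0.17·3 + 0.17·4 = 3.17 bits/symbol.

3.17 bits/symbol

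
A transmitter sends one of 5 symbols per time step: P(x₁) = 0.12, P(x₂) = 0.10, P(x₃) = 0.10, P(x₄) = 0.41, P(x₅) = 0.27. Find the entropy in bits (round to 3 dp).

2.069 bits

H = −Σ pᵢ log₂ pᵢ.
−0.12·log₂(0.12) = 0.3671
−0.10·log₂(0.10) = 0.3322
−0.10·log₂(0.10) = 0.3322
−0.41·log₂(0.41) = 0.5274
−0.27·log₂(0.27) = 0.5100
Sum ≈ 2.0689 → 2.069 bits.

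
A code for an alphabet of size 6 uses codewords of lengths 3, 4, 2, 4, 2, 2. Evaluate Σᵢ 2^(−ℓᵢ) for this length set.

With common denominator 2^4 = 16: Σ 2^(−ℓᵢ) = 2/16 + 1/16 + 4/16 + 1/16 + 4/16 + 4/16 = 16/16 = 1.

1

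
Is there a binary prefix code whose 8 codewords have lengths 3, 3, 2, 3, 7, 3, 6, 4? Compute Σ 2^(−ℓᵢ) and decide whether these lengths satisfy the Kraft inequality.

With common denominator 2^7 = 128: Σ 2^(−ℓᵢ) = 16/128 + 16/128 + 32/128 + 16/128 + 1/128 + 16/128 + 2/128 + 8/128 = 107/128 = 0.8359375.
Kraft's inequality requires Σ ≤ 1; here Σ = 0.8359375 ≤ 1, so such a prefix code exists.

0.8359375; yes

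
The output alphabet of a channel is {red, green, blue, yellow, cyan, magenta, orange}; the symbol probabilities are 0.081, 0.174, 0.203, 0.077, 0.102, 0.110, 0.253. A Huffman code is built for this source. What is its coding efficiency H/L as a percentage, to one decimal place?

Entropy H = −Σ p log₂ p ≈ 2.6723 bits.
Huffman merges: 77/1000+81/1000→79/500; 51/500+11/100→53/250; 79/500+87/500→83/250; 203/1000+53/250→83/200; 253/1000+83/250→117/200; 83/200+117/200→1. L = 1351/500 ≈ 2.7020.
Efficiency = H/L = 2.6723/2.7020 = 98.9%.

98.9%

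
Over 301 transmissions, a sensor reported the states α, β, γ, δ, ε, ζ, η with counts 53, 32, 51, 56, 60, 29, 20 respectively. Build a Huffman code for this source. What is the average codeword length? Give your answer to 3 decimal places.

2.777 bits/symbol

Probabilities are the counts divided by 301.
Repeatedly combine the two least-probable nodes; the expected code length is the sum of the merged weights.
merge 20/301 + 29/301 → 7/43
merge 32/301 + 7/43 → 81/301
merge 51/301 + 53/301 → 104/301
merge 8/43 + 60/301 → 116/301
merge 81/301 + 104/301 → 185/301
merge 116/301 + 185/301 → 1
L = 7/43 + 81/301 + 104/301 + 116/301 + 185/301 + 1 = 836/301 ≈ 2.777 bits/symbol.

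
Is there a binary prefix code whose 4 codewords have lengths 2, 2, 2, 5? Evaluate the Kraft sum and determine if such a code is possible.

With common denominator 2^5 = 32: Σ 2^(−ℓᵢ) = 8/32 + 8/32 + 8/32 + 1/32 = 25/32 = 0.78125.
Kraft's inequality requires Σ ≤ 1; here Σ = 0.78125 ≤ 1, so such a prefix code exists.

0.78125; yes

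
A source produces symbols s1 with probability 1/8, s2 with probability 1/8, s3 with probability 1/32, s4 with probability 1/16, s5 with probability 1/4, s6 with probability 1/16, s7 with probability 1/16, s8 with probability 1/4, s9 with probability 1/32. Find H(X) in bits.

2.8125 bits

Each probability is a power of 1/2, so log₂(1/p) is an integer.
H = Σ p·log₂(1/p) = 1/8·3 + 1/8·3 + 1/32·5 + 1/16·4 + 1/4·2 + 1/16·4 + 1/16·4 + 1/4·2 + 1/32·5 = 2.8125 bits.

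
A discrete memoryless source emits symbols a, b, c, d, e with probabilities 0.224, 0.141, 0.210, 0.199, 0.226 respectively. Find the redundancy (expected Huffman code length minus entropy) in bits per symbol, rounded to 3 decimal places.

Entropy H = −Σ p log₂ p ≈ 2.3032 bits.
Huffman merges: 141/1000+199/1000→17/50; 21/100+28/125→217/500; 113/500+17/50→283/500; 217/500+283/500→1. L = 117/50 ≈ 2.3400.
L − H = 2.3400 − 2.3032 = 0.037 bits.

0.037 bits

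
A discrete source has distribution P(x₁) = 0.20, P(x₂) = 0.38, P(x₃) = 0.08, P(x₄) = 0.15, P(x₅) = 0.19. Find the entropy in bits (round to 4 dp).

H = −Σ pᵢ log₂ pᵢ.
−0.20·log₂(0.20) = 0.4644
−0.38·log₂(0.38) = 0.5305
−0.08·log₂(0.08) = 0.2915
−0.15·log₂(0.15) = 0.4105
−0.19·log₂(0.19) = 0.4552
Sum ≈ 2.1521 → 2.1521 bits.

2.1521 bits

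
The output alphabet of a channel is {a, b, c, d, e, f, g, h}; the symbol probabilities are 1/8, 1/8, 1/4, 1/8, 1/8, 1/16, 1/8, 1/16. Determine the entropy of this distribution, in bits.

Each probability is a power of 1/2, so log₂(1/p) is an integer.
H = Σ p·log₂(1/p) = 1/8·3 + 1/8·3 + 1/4·2 + 1/8·3 + 1/8·3 + 1/16·4 + 1/8·3 + 1/16·4 = 2.875 bits.

2.875 bits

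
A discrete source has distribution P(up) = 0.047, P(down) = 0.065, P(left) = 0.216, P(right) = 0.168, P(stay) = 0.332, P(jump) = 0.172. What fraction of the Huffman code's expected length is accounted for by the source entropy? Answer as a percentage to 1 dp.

97.8%

Entropy H = −Σ p log₂ p ≈ 2.3385 bits.
Huffman merges: 47/1000+13/200→14/125; 14/125+21/125→7/25; 43/250+27/125→97/250; 7/25+83/250→153/250; 97/250+153/250→1. L = 299/125 ≈ 2.3920.
Efficiency = H/L = 2.3385/2.3920 = 97.8%.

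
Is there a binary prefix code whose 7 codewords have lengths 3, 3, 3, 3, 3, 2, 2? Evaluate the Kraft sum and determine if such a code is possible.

1.125; no

With common denominator 2^3 = 8: Σ 2^(−ℓᵢ) = 1/8 + 1/8 + 1/8 + 1/8 + 1/8 + 2/8 + 2/8 = 9/8 = 1.125.
Kraft's inequality requires Σ ≤ 1; here Σ = 1.125 > 1, so no such prefix code exists.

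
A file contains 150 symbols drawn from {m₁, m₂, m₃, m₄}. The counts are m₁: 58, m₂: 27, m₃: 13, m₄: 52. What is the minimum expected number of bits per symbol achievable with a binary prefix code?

Probabilities are the counts divided by 150.
Repeatedly combine the two least-probable nodes; the expected code length is the sum of the merged weights.
merge 13/150 + 9/50 → 4/15
merge 4/15 + 26/75 → 46/75
merge 29/75 + 46/75 → 1
L = 4/15 + 46/75 + 1 = 47/25 = 1.88 bits/symbol.

1.88 bits/symbol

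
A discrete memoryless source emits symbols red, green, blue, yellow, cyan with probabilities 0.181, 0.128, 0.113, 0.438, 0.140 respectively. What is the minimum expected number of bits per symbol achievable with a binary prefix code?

2.124 bits/symbol

Repeatedly combine the two least-probable nodes; the expected code length is the sum of the merged weights.
merge 113/1000 + 16/125 → 241/1000
merge 7/50 + 181/1000 → 321/1000
merge 241/1000 + 321/1000 → 281/500
merge 219/500 + 281/500 → 1
L = 241/1000 + 321/1000 + 281/500 + 1 = 531/250 = 2.124 bits/symbol.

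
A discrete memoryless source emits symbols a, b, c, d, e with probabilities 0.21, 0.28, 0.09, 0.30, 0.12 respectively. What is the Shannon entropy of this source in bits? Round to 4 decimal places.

2.1879 bits

H = −Σ pᵢ log₂ pᵢ.
−0.21·log₂(0.21) = 0.4728
−0.28·log₂(0.28) = 0.5142
−0.09·log₂(0.09) = 0.3127
−0.30·log₂(0.30) = 0.5211
−0.12·log₂(0.12) = 0.3671
Sum ≈ 2.1879 → 2.1879 bits.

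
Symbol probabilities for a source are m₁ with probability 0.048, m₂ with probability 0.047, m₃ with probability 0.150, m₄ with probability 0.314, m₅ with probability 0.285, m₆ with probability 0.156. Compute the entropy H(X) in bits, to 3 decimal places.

2.287 bits

H = −Σ pᵢ log₂ pᵢ.
−0.048·log₂(0.048) = 0.2103
−0.047·log₂(0.047) = 0.2073
−0.150·log₂(0.150) = 0.4105
−0.314·log₂(0.314) = 0.5247
−0.285·log₂(0.285) = 0.5161
−0.156·log₂(0.156) = 0.4181
Sum ≈ 2.2872 → 2.287 bits.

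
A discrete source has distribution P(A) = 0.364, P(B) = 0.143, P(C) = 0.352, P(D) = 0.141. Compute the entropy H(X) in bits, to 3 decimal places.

1.861 bits

H = −Σ pᵢ log₂ pᵢ.
−0.364·log₂(0.364) = 0.5307
−0.143·log₂(0.143) = 0.4012
−0.352·log₂(0.352) = 0.5302
−0.141·log₂(0.141) = 0.3985
Sum ≈ 1.8607 → 1.861 bits.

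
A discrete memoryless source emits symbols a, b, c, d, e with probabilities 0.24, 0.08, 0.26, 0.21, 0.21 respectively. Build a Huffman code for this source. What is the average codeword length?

2.29 bits/symbol

Repeatedly combine the two least-probable nodes; the expected code length is the sum of the merged weights.
merge 2/25 + 21/100 → 29/100
merge 21/100 + 6/25 → 9/20
merge 13/50 + 29/100 → 11/20
merge 9/20 + 11/20 → 1
L = 29/100 + 9/20 + 11/20 + 1 = 229/100 = 2.29 bits/symbol.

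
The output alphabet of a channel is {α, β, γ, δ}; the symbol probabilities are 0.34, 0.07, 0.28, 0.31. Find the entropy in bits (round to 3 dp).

1.836 bits

H = −Σ pᵢ log₂ pᵢ.
−0.34·log₂(0.34) = 0.5292
−0.07·log₂(0.07) = 0.2686
−0.28·log₂(0.28) = 0.5142
−0.31·log₂(0.31) = 0.5238
Sum ≈ 1.8357 → 1.836 bits.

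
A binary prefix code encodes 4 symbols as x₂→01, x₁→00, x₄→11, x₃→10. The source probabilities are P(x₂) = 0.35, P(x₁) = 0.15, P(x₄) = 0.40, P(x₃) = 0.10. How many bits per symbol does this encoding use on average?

L̄ = Σ pᵢ·ℓᵢ = 0.35·2 + 0.15·2 + 0.40·2 + 0.10·2 = 2 bits/symbol.

2 bits/symbol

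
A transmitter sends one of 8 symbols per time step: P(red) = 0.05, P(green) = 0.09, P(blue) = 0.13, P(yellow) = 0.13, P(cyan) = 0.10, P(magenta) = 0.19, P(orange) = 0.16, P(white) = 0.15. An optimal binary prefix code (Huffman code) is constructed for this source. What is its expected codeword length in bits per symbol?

2.95 bits/symbol

Repeatedly combine the two least-probable nodes; the expected code length is the sum of the merged weights.
merge 1/20 + 9/100 → 7/50
merge 1/10 + 13/100 → 23/100
merge 13/100 + 7/50 → 27/100
merge 3/20 + 4/25 → 31/100
merge 19/100 + 23/100 → 21/50
merge 27/100 + 31/100 → 29/50
merge 21/50 + 29/50 → 1
L = 7/50 + 23/100 + 27/100 + 31/100 + 21/50 + 29/50 + 1 = 59/20 = 2.95 bits/symbol.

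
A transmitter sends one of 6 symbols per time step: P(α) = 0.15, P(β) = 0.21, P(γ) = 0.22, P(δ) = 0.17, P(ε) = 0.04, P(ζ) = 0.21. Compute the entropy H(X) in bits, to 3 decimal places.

H = −Σ pᵢ log₂ pᵢ.
−0.15·log₂(0.15) = 0.4105
−0.21·log₂(0.21) = 0.4728
−0.22·log₂(0.22) = 0.4806
−0.17·log₂(0.17) = 0.4346
−0.04·log₂(0.04) = 0.1858
−0.21·log₂(0.21) = 0.4728
Sum ≈ 2.4571 → 2.457 bits.

2.457 bits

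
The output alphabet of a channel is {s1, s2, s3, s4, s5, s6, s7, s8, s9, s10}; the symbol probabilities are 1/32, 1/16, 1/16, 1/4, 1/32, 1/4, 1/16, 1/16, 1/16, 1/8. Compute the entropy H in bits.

2.9375 bits

Each probability is a power of 1/2, so log₂(1/p) is an integer.
H = Σ p·log₂(1/p) = 1/32·5 + 1/16·4 + 1/16·4 + 1/4·2 + 1/32·5 + 1/4·2 + 1/16·4 + 1/16·4 + 1/16·4 + 1/8·3 = 2.9375 bits.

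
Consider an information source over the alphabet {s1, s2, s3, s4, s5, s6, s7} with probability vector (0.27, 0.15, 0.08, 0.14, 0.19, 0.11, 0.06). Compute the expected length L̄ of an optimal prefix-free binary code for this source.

Repeatedly combine the two least-probable nodes; the expected code length is the sum of the merged weights.
merge 3/50 + 2/25 → 7/50
merge 11/100 + 7/50 → 1/4
merge 7/50 + 3/20 → 29/100
merge 19/100 + 1/4 → 11/25
merge 27/100 + 29/100 → 14/25
merge 11/25 + 14/25 → 1
L = 7/50 + 1/4 + 29/100 + 11/25 + 14/25 + 1 = 67/25 = 2.68 bits/symbol.

2.68 bits/symbol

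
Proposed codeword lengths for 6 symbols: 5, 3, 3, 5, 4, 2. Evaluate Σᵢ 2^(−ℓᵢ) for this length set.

0.625

With common denominator 2^5 = 32: Σ 2^(−ℓᵢ) = 1/32 + 4/32 + 4/32 + 1/32 + 2/32 + 8/32 = 20/32 = 0.625.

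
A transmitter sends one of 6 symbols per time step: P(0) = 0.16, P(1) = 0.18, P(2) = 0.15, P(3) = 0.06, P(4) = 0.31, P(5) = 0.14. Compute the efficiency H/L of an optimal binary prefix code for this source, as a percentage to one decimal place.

97.3%

Entropy H = −Σ p log₂ p ≈ 2.4433 bits.
Huffman merges: 3/50+7/50→1/5; 3/20+4/25→31/100; 9/50+1/5→19/50; 31/100+31/100→31/50; 19/50+31/50→1. L = 251/100 ≈ 2.5100.
Efficiency = H/L = 2.4433/2.5100 = 97.3%.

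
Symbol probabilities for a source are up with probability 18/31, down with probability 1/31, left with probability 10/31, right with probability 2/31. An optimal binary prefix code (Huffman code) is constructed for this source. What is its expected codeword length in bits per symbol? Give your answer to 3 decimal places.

1.516 bits/symbol

Repeatedly combine the two least-probable nodes; the expected code length is the sum of the merged weights.
merge 1/31 + 2/31 → 3/31
merge 3/31 + 10/31 → 13/31
merge 13/31 + 18/31 → 1
L = 3/31 + 13/31 + 1 = 47/31 ≈ 1.516 bits/symbol.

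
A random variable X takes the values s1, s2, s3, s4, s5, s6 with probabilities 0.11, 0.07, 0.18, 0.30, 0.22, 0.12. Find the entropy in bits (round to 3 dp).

2.433 bits

H = −Σ pᵢ log₂ pᵢ.
−0.11·log₂(0.11) = 0.3503
−0.07·log₂(0.07) = 0.2686
−0.18·log₂(0.18) = 0.4453
−0.30·log₂(0.30) = 0.5211
−0.22·log₂(0.22) = 0.4806
−0.12·log₂(0.12) = 0.3671
Sum ≈ 2.4329 → 2.433 bits.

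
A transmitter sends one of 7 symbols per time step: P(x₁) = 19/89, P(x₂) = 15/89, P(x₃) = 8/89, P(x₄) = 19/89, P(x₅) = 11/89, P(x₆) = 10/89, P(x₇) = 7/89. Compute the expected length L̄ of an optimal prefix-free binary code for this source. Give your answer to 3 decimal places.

2.742 bits/symbol

Repeatedly combine the two least-probable nodes; the expected code length is the sum of the merged weights.
merge 7/89 + 8/89 → 15/89
merge 10/89 + 11/89 → 21/89
merge 15/89 + 15/89 → 30/89
merge 19/89 + 19/89 → 38/89
merge 21/89 + 30/89 → 51/89
merge 38/89 + 51/89 → 1
L = 15/89 + 21/89 + 30/89 + 38/89 + 51/89 + 1 = 244/89 ≈ 2.742 bits/symbol.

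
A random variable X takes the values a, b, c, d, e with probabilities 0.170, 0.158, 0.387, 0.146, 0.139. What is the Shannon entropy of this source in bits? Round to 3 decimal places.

H = −Σ pᵢ log₂ pᵢ.
−0.170·log₂(0.170) = 0.4346
−0.158·log₂(0.158) = 0.4206
−0.387·log₂(0.387) = 0.5300
−0.146·log₂(0.146) = 0.4053
−0.139·log₂(0.139) = 0.3957
Sum ≈ 2.1862 → 2.186 bits.

2.186 bits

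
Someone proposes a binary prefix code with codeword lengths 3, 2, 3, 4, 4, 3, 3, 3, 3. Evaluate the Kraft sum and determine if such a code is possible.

1.125; no

With common denominator 2^4 = 16: Σ 2^(−ℓᵢ) = 2/16 + 4/16 + 2/16 + 1/16 + 1/16 + 2/16 + 2/16 + 2/16 + 2/16 = 18/16 = 1.125.
Kraft's inequality requires Σ ≤ 1; here Σ = 1.125 > 1, so no such prefix code exists.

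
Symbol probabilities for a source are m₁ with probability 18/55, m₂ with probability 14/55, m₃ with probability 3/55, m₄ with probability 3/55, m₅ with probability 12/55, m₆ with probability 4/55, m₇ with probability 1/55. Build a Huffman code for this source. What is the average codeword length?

Repeatedly combine the two least-probable nodes; the expected code length is the sum of the merged weights.
merge 1/55 + 3/55 → 4/55
merge 3/55 + 4/55 → 7/55
merge 4/55 + 7/55 → 1/5
merge 1/5 + 12/55 → 23/55
merge 14/55 + 18/55 → 32/55
merge 23/55 + 32/55 → 1
L = 4/55 + 7/55 + 1/5 + 23/55 + 32/55 + 1 = 12/5 = 2.4 bits/symbol.

2.4 bits/symbol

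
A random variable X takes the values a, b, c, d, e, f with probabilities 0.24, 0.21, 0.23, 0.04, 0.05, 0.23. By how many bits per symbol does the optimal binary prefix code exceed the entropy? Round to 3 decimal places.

Entropy H = −Σ p log₂ p ≈ 2.3441 bits.
Huffman merges: 1/25+1/20→9/100; 9/100+21/100→3/10; 23/100+23/100→23/50; 6/25+3/10→27/50; 23/50+27/50→1. L = 239/100 ≈ 2.3900.
L − H = 2.3900 − 2.3441 = 0.046 bits.

0.046 bits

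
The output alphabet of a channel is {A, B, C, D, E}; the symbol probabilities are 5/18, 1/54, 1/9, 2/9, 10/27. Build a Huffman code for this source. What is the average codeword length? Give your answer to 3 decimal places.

2.111 bits/symbol

Repeatedly combine the two least-probable nodes; the expected code length is the sum of the merged weights.
merge 1/54 + 1/9 → 7/54
merge 7/54 + 2/9 → 19/54
merge 5/18 + 19/54 → 17/27
merge 10/27 + 17/27 → 1
L = 7/54 + 19/54 + 17/27 + 1 = 19/9 ≈ 2.111 bits/symbol.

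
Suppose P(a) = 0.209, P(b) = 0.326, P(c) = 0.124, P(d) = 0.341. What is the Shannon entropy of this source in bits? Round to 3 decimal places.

1.902 bits

H = −Σ pᵢ log₂ pᵢ.
−0.209·log₂(0.209) = 0.4720
−0.326·log₂(0.326) = 0.5272
−0.124·log₂(0.124) = 0.3734
−0.341·log₂(0.341) = 0.5293
Sum ≈ 1.9019 → 1.902 bits.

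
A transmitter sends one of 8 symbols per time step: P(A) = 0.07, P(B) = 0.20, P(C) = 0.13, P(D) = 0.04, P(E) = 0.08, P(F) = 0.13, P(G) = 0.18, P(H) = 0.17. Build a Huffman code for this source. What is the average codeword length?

Repeatedly combine the two least-probable nodes; the expected code length is the sum of the merged weights.
merge 1/25 + 7/100 → 11/100
merge 2/25 + 11/100 → 19/100
merge 13/100 + 13/100 → 13/50
merge 17/100 + 9/50 → 7/20
merge 19/100 + 1/5 → 39/100
merge 13/50 + 7/20 → 61/100
merge 39/100 + 61/100 → 1
L = 11/100 + 19/100 + 13/50 + 7/20 + 39/100 + 61/100 + 1 = 291/100 = 2.91 bits/symbol.

2.91 bits/symbol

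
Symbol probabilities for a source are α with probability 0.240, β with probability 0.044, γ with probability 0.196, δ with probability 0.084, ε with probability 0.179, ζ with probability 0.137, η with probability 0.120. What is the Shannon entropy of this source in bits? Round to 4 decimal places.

2.6576 bits

H = −Σ pᵢ log₂ pᵢ.
−0.240·log₂(0.240) = 0.4941
−0.044·log₂(0.044) = 0.1983
−0.196·log₂(0.196) = 0.4608
−0.084·log₂(0.084) = 0.3002
−0.179·log₂(0.179) = 0.4443
−0.137·log₂(0.137) = 0.3929
−0.120·log₂(0.120) = 0.3671
Sum ≈ 2.6576 → 2.6576 bits.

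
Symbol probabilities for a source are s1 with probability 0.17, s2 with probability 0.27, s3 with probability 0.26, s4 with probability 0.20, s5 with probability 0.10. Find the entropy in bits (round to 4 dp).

H = −Σ pᵢ log₂ pᵢ.
−0.17·log₂(0.17) = 0.4346
−0.27·log₂(0.27) = 0.5100
−0.26·log₂(0.26) = 0.5053
−0.20·log₂(0.20) = 0.4644
−0.10·log₂(0.10) = 0.3322
Sum ≈ 2.2465 → 2.2465 bits.

2.2465 bits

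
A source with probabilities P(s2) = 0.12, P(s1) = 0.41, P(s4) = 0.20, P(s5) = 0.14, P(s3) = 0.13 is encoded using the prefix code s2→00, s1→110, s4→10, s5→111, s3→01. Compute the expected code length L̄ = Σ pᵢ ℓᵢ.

2.55 bits/symbol

L̄ = Σ pᵢ·ℓᵢ = 0.12·2 + 0.41·3 + 0.20·2 + 0.14·3 + 0.13·2 = 2.55 bits/symbol.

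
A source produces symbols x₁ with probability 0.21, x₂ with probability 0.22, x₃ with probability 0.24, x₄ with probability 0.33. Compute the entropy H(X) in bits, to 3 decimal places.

H = −Σ pᵢ log₂ pᵢ.
−0.21·log₂(0.21) = 0.4728
−0.22·log₂(0.22) = 0.4806
−0.24·log₂(0.24) = 0.4941
−0.33·log₂(0.33) = 0.5278
Sum ≈ 1.9754 → 1.975 bits.

1.975 bits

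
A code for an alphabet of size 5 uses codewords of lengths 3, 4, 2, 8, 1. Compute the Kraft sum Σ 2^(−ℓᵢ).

0.94140625

With common denominator 2^8 = 256: Σ 2^(−ℓᵢ) = 32/256 + 16/256 + 64/256 + 1/256 + 128/256 = 241/256 = 0.94140625.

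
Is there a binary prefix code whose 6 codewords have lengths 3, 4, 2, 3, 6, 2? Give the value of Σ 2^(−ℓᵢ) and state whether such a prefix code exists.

With common denominator 2^6 = 64: Σ 2^(−ℓᵢ) = 8/64 + 4/64 + 16/64 + 8/64 + 1/64 + 16/64 = 53/64 = 0.828125.
Kraft's inequality requires Σ ≤ 1; here Σ = 0.828125 ≤ 1, so such a prefix code exists.

0.828125; yes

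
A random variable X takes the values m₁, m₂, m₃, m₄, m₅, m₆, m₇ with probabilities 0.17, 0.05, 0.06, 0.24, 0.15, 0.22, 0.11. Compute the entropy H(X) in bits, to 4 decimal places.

2.6298 bits

H = −Σ pᵢ log₂ pᵢ.
−0.17·log₂(0.17) = 0.4346
−0.05·log₂(0.05) = 0.2161
−0.06·log₂(0.06) = 0.2435
−0.24·log₂(0.24) = 0.4941
−0.15·log₂(0.15) = 0.4105
−0.22·log₂(0.22) = 0.4806
−0.11·log₂(0.11) = 0.3503
Sum ≈ 2.6298 → 2.6298 bits.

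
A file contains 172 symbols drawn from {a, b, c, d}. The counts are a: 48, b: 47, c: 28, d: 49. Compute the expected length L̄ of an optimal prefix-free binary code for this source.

2 bits/symbol

Probabilities are the counts divided by 172.
Repeatedly combine the two least-probable nodes; the expected code length is the sum of the merged weights.
merge 7/43 + 47/172 → 75/172
merge 12/43 + 49/172 → 97/172
merge 75/172 + 97/172 → 1
L = 75/172 + 97/172 + 1 = 2 bits/symbol.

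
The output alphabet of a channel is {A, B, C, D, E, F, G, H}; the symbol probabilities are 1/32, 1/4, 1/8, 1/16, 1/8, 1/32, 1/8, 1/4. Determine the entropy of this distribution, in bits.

Each probability is a power of 1/2, so log₂(1/p) is an integer.
H = Σ p·log₂(1/p) = 1/32·5 + 1/4·2 + 1/8·3 + 1/16·4 + 1/8·3 + 1/32·5 + 1/8·3 + 1/4·2 = 2.6875 bits.

2.6875 bits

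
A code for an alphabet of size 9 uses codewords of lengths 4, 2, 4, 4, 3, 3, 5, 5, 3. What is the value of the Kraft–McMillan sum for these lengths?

0.875

With common denominator 2^5 = 32: Σ 2^(−ℓᵢ) = 2/32 + 8/32 + 2/32 + 2/32 + 4/32 + 4/32 + 1/32 + 1/32 + 4/32 = 28/32 = 0.875.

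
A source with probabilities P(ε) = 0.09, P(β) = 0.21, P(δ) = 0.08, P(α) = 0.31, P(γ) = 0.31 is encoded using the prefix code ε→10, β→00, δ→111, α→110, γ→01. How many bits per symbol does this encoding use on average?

2.39 bits/symbol

L̄ = Σ pᵢ·ℓᵢ = 0.09·2 + 0.21·2 + 0.08·3 + 0.31·3 + 0.31·2 = 2.39 bits/symbol.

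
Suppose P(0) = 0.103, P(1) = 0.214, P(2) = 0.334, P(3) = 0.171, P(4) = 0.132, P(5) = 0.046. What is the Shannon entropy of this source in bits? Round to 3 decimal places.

2.368 bits

H = −Σ pᵢ log₂ pᵢ.
−0.103·log₂(0.103) = 0.3378
−0.214·log₂(0.214) = 0.4760
−0.334·log₂(0.334) = 0.5284
−0.171·log₂(0.171) = 0.4357
−0.132·log₂(0.132) = 0.3856
−0.046·log₂(0.046) = 0.2043
Sum ≈ 2.3678 → 2.368 bits.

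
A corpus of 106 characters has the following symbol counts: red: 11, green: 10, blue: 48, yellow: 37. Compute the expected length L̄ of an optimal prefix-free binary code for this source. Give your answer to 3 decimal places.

Probabilities are the counts divided by 106.
Repeatedly combine the two least-probable nodes; the expected code length is the sum of the merged weights.
merge 5/53 + 11/106 → 21/106
merge 21/106 + 37/106 → 29/53
merge 24/53 + 29/53 → 1
L = 21/106 + 29/53 + 1 = 185/106 ≈ 1.745 bits/symbol.

1.745 bits/symbol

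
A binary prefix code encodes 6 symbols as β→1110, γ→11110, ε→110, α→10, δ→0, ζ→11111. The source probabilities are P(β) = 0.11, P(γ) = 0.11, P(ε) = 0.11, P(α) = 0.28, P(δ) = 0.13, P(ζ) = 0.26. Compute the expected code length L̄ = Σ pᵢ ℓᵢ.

3.31 bits/symbol

L̄ = Σ pᵢ·ℓᵢ = 0.11·4 + 0.11·5 + 0.11·3 + 0.28·2 + 0.13·1 + 0.26·5 = 3.31 bits/symbol.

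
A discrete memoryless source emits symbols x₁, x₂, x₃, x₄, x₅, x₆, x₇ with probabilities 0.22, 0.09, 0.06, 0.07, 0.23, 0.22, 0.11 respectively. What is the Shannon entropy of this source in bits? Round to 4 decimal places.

2.6238 bits

H = −Σ pᵢ log₂ pᵢ.
−0.22·log₂(0.22) = 0.4806
−0.09·log₂(0.09) = 0.3127
−0.06·log₂(0.06) = 0.2435
−0.07·log₂(0.07) = 0.2686
−0.23·log₂(0.23) = 0.4877
−0.22·log₂(0.22) = 0.4806
−0.11·log₂(0.11) = 0.3503
Sum ≈ 2.6238 → 2.6238 bits.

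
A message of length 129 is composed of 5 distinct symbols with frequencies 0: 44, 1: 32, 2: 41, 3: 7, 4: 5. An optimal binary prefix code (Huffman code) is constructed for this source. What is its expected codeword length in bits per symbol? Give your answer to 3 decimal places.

2.093 bits/symbol

Probabilities are the counts divided by 129.
Repeatedly combine the two least-probable nodes; the expected code length is the sum of the merged weights.
merge 5/129 + 7/129 → 4/43
merge 4/43 + 32/129 → 44/129
merge 41/129 + 44/129 → 85/129
merge 44/129 + 85/129 → 1
L = 4/43 + 44/129 + 85/129 + 1 = 90/43 ≈ 2.093 bits/symbol.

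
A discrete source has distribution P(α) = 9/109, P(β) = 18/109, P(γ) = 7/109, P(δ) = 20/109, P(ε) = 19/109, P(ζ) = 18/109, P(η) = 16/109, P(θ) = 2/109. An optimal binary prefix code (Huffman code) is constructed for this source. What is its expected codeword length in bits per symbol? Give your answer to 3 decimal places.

Repeatedly combine the two least-probable nodes; the expected code length is the sum of the merged weights.
merge 2/109 + 7/109 → 9/109
merge 9/109 + 9/109 → 18/109
merge 16/109 + 18/109 → 34/109
merge 18/109 + 18/109 → 36/109
merge 19/109 + 20/109 → 39/109
merge 34/109 + 36/109 → 70/109
merge 39/109 + 70/109 → 1
L = 9/109 + 18/109 + 34/109 + 36/109 + 39/109 + 70/109 + 1 = 315/109 ≈ 2.890 bits/symbol.

2.890 bits/symbol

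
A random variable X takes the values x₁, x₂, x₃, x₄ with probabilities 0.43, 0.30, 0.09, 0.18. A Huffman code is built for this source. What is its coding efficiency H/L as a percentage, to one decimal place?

98.0%

Entropy H = −Σ p log₂ p ≈ 1.8026 bits.
Huffman merges: 9/100+9/50→27/100; 27/100+3/10→57/100; 43/100+57/100→1. L = 46/25 ≈ 1.8400.
Efficiency = H/L = 1.8026/1.8400 = 98.0%.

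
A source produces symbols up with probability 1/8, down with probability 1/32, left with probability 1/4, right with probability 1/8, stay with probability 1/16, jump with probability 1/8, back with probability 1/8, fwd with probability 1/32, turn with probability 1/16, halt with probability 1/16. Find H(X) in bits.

3.0625 bits

Each probability is a power of 1/2, so log₂(1/p) is an integer.
H = Σ p·log₂(1/p) = 1/8·3 + 1/32·5 + 1/4·2 + 1/8·3 + 1/16·4 + 1/8·3 + 1/8·3 + 1/32·5 + 1/16·4 + 1/16·4 = 3.0625 bits.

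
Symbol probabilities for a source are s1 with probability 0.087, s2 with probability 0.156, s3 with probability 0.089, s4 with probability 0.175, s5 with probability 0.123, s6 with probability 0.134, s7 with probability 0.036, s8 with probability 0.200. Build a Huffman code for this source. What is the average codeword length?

2.923 bits/symbol

Repeatedly combine the two least-probable nodes; the expected code length is the sum of the merged weights.
merge 9/250 + 87/1000 → 123/1000
merge 89/1000 + 123/1000 → 53/250
merge 123/1000 + 67/500 → 257/1000
merge 39/250 + 7/40 → 331/1000
merge 1/5 + 53/250 → 103/250
merge 257/1000 + 331/1000 → 147/250
merge 103/250 + 147/250 → 1
L = 123/1000 + 53/250 + 257/1000 + 331/1000 + 103/250 + 147/250 + 1 = 2923/1000 = 2.923 bits/symbol.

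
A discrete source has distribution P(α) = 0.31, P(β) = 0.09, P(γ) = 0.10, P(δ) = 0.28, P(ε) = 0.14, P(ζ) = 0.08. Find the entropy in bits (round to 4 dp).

2.3715 bits

H = −Σ pᵢ log₂ pᵢ.
−0.31·log₂(0.31) = 0.5238
−0.09·log₂(0.09) = 0.3127
−0.10·log₂(0.10) = 0.3322
−0.28·log₂(0.28) = 0.5142
−0.14·log₂(0.14) = 0.3971
−0.08·log₂(0.08) = 0.2915
Sum ≈ 2.3715 → 2.3715 bits.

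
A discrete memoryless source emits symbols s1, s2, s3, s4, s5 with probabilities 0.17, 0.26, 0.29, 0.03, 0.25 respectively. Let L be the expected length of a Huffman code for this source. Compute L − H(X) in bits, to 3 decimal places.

0.090 bits

Entropy H = −Σ p log₂ p ≈ 2.1095 bits.
Huffman merges: 3/100+17/100→1/5; 1/5+1/4→9/20; 13/50+29/100→11/20; 9/20+11/20→1. L = 11/5 ≈ 2.2000.
L − H = 2.2000 − 2.1095 = 0.090 bits.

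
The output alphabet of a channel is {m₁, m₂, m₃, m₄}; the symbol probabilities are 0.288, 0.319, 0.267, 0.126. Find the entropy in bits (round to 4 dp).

1.9282 bits

H = −Σ pᵢ log₂ pᵢ.
−0.288·log₂(0.288) = 0.5172
−0.319·log₂(0.319) = 0.5258
−0.267·log₂(0.267) = 0.5087
−0.126·log₂(0.126) = 0.3766
Sum ≈ 1.9282 → 1.9282 bits.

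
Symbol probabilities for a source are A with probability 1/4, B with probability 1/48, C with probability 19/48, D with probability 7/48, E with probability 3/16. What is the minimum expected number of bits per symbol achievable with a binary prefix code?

2.125 bits/symbol

Repeatedly combine the two least-probable nodes; the expected code length is the sum of the merged weights.
merge 1/48 + 7/48 → 1/6
merge 1/6 + 3/16 → 17/48
merge 1/4 + 17/48 → 29/48
merge 19/48 + 29/48 → 1
L = 1/6 + 17/48 + 29/48 + 1 = 17/8 = 2.125 bits/symbol.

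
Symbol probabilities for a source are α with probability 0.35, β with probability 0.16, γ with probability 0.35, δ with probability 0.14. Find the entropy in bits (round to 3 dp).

1.880 bits

H = −Σ pᵢ log₂ pᵢ.
−0.35·log₂(0.35) = 0.5301
−0.16·log₂(0.16) = 0.4230
−0.35·log₂(0.35) = 0.5301
−0.14·log₂(0.14) = 0.3971
Sum ≈ 1.8803 → 1.880 bits.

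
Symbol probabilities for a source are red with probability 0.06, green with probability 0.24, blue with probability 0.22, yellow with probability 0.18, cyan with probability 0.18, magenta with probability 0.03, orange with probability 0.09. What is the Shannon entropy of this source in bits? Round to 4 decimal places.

2.5733 bits

H = −Σ pᵢ log₂ pᵢ.
−0.06·log₂(0.06) = 0.2435
−0.24·log₂(0.24) = 0.4941
−0.22·log₂(0.22) = 0.4806
−0.18·log₂(0.18) = 0.4453
−0.18·log₂(0.18) = 0.4453
−0.03·log₂(0.03) = 0.1518
−0.09·log₂(0.09) = 0.3127
Sum ≈ 2.5733 → 2.5733 bits.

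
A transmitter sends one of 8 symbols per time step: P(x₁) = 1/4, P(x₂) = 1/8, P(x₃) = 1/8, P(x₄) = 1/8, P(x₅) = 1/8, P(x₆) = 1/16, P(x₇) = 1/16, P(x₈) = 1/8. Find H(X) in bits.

Each probability is a power of 1/2, so log₂(1/p) is an integer.
H = Σ p·log₂(1/p) = 1/4·2 + 1/8·3 + 1/8·3 + 1/8·3 + 1/8·3 + 1/16·4 + 1/16·4 + 1/8·3 = 2.875 bits.

2.875 bits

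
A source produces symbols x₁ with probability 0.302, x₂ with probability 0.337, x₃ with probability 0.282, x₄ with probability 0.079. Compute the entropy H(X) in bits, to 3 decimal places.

1.855 bits

H = −Σ pᵢ log₂ pᵢ.
−0.302·log₂(0.302) = 0.5217
−0.337·log₂(0.337) = 0.5288
−0.282·log₂(0.282) = 0.5150
−0.079·log₂(0.079) = 0.2893
Sum ≈ 1.8548 → 1.855 bits.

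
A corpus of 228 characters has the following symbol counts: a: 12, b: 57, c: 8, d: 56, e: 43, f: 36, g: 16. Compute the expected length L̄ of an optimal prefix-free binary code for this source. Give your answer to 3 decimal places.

2.561 bits/symbol

Probabilities are the counts divided by 228.
Repeatedly combine the two least-probable nodes; the expected code length is the sum of the merged weights.
merge 2/57 + 1/19 → 5/57
merge 4/57 + 5/57 → 3/19
merge 3/19 + 3/19 → 6/19
merge 43/228 + 14/57 → 33/76
merge 1/4 + 6/19 → 43/76
merge 33/76 + 43/76 → 1
L = 5/57 + 3/19 + 6/19 + 33/76 + 43/76 + 1 = 146/57 ≈ 2.561 bits/symbol.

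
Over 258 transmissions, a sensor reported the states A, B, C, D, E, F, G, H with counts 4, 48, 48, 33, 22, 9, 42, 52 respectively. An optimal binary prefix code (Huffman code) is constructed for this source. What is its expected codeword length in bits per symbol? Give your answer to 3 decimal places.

Probabilities are the counts divided by 258.
Repeatedly combine the two least-probable nodes; the expected code length is the sum of the merged weights.
merge 2/129 + 3/86 → 13/258
merge 13/258 + 11/129 → 35/258
merge 11/86 + 35/258 → 34/129
merge 7/43 + 8/43 → 15/43
merge 8/43 + 26/129 → 50/129
merge 34/129 + 15/43 → 79/129
merge 50/129 + 79/129 → 1
L = 13/258 + 35/258 + 34/129 + 15/43 + 50/129 + 79/129 + 1 = 361/129 ≈ 2.798 bits/symbol.

2.798 bits/symbol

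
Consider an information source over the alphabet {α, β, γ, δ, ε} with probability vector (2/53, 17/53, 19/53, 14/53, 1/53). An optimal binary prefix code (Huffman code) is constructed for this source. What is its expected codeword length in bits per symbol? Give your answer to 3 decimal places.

Repeatedly combine the two least-probable nodes; the expected code length is the sum of the merged weights.
merge 1/53 + 2/53 → 3/53
merge 3/53 + 14/53 → 17/53
merge 17/53 + 17/53 → 34/53
merge 19/53 + 34/53 → 1
L = 3/53 + 17/53 + 34/53 + 1 = 107/53 ≈ 2.019 bits/symbol.

2.019 bits/symbol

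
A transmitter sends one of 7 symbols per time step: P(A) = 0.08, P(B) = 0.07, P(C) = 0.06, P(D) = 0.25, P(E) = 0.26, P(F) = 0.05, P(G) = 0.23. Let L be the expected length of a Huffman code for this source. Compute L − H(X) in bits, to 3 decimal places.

Entropy H = −Σ p log₂ p ≈ 2.5126 bits.
Huffman merges: 1/20+3/50→11/100; 7/100+2/25→3/20; 11/100+3/20→13/50; 23/100+1/4→12/25; 13/50+13/50→13/25; 12/25+13/25→1. L = 63/25 ≈ 2.5200.
L − H = 2.5200 − 2.5126 = 0.007 bits.

0.007 bits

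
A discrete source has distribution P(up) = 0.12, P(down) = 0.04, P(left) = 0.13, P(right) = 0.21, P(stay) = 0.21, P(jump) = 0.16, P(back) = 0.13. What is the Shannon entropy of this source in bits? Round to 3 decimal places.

2.687 bits

H = −Σ pᵢ log₂ pᵢ.
−0.12·log₂(0.12) = 0.3671
−0.04·log₂(0.04) = 0.1858
−0.13·log₂(0.13) = 0.3826
−0.21·log₂(0.21) = 0.4728
−0.21·log₂(0.21) = 0.4728
−0.16·log₂(0.16) = 0.4230
−0.13·log₂(0.13) = 0.3826
Sum ≈ 2.6868 → 2.687 bits.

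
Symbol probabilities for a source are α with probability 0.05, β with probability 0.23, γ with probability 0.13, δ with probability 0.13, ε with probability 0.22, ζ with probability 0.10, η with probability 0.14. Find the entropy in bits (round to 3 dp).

2.679 bits

H = −Σ pᵢ log₂ pᵢ.
−0.05·log₂(0.05) = 0.2161
−0.23·log₂(0.23) = 0.4877
−0.13·log₂(0.13) = 0.3826
−0.13·log₂(0.13) = 0.3826
−0.22·log₂(0.22) = 0.4806
−0.10·log₂(0.10) = 0.3322
−0.14·log₂(0.14) = 0.3971
Sum ≈ 2.6789 → 2.679 bits.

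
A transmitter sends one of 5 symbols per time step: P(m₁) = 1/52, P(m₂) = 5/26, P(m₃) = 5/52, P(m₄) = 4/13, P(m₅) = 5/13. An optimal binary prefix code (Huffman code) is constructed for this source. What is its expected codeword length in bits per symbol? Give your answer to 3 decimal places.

2.038 bits/symbol

Repeatedly combine the two least-probable nodes; the expected code length is the sum of the merged weights.
merge 1/52 + 5/52 → 3/26
merge 3/26 + 5/26 → 4/13
merge 4/13 + 4/13 → 8/13
merge 5/13 + 8/13 → 1
L = 3/26 + 4/13 + 8/13 + 1 = 53/26 ≈ 2.038 bits/symbol.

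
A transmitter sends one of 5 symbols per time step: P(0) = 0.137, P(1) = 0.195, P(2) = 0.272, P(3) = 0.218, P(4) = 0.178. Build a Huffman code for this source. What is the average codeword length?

Repeatedly combine the two least-probable nodes; the expected code length is the sum of the merged weights.
merge 137/1000 + 89/500 → 63/200
merge 39/200 + 109/500 → 413/1000
merge 34/125 + 63/200 → 587/1000
merge 413/1000 + 587/1000 → 1
L = 63/200 + 413/1000 + 587/1000 + 1 = 463/200 = 2.315 bits/symbol.

2.315 bits/symbol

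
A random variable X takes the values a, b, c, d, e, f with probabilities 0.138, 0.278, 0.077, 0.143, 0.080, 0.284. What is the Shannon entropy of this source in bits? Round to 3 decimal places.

2.401 bits

H = −Σ pᵢ log₂ pᵢ.
−0.138·log₂(0.138) = 0.3943
−0.278·log₂(0.278) = 0.5134
−0.077·log₂(0.077) = 0.2848
−0.143·log₂(0.143) = 0.4012
−0.080·log₂(0.080) = 0.2915
−0.284·log₂(0.284) = 0.5158
Sum ≈ 2.4011 → 2.401 bits.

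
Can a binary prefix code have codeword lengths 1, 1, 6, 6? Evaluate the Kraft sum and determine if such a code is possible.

With common denominator 2^6 = 64: Σ 2^(−ℓᵢ) = 32/64 + 32/64 + 1/64 + 1/64 = 66/64 = 1.03125.
Kraft's inequality requires Σ ≤ 1; here Σ = 1.03125 > 1, so no such prefix code exists.

1.03125; no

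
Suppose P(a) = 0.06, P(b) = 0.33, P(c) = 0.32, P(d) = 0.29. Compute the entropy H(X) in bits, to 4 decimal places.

H = −Σ pᵢ log₂ pᵢ.
−0.06·log₂(0.06) = 0.2435
−0.33·log₂(0.33) = 0.5278
−0.32·log₂(0.32) = 0.5260
−0.29·log₂(0.29) = 0.5179
Sum ≈ 1.8153 → 1.8153 bits.

1.8153 bits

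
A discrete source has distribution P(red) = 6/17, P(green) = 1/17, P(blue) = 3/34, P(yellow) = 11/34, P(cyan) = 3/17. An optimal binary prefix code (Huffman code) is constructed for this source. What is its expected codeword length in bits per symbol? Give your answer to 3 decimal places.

Repeatedly combine the two least-probable nodes; the expected code length is the sum of the merged weights.
merge 1/17 + 3/34 → 5/34
merge 5/34 + 3/17 → 11/34
merge 11/34 + 11/34 → 11/17
merge 6/17 + 11/17 → 1
L = 5/34 + 11/34 + 11/17 + 1 = 36/17 ≈ 2.118 bits/symbol.

2.118 bits/symbol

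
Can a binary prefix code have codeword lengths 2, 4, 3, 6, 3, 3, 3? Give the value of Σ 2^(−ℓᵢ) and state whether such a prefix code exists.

0.828125; yes

With common denominator 2^6 = 64: Σ 2^(−ℓᵢ) = 16/64 + 4/64 + 8/64 + 1/64 + 8/64 + 8/64 + 8/64 = 53/64 = 0.828125.
Kraft's inequality requires Σ ≤ 1; here Σ = 0.828125 ≤ 1, so such a prefix code exists.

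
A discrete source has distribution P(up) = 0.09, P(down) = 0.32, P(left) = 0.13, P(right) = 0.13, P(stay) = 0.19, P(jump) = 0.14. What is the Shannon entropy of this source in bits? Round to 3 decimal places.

2.456 bits

H = −Σ pᵢ log₂ pᵢ.
−0.09·log₂(0.09) = 0.3127
−0.32·log₂(0.32) = 0.5260
−0.13·log₂(0.13) = 0.3826
−0.13·log₂(0.13) = 0.3826
−0.19·log₂(0.19) = 0.4552
−0.14·log₂(0.14) = 0.3971
Sum ≈ 2.4563 → 2.456 bits.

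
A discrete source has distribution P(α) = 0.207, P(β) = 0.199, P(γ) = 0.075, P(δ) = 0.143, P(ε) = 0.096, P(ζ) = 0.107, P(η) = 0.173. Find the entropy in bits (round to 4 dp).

2.7228 bits

H = −Σ pᵢ log₂ pᵢ.
−0.207·log₂(0.207) = 0.4704
−0.199·log₂(0.199) = 0.4635
−0.075·log₂(0.075) = 0.2803
−0.143·log₂(0.143) = 0.4012
−0.096·log₂(0.096) = 0.3246
−0.107·log₂(0.107) = 0.3450
−0.173·log₂(0.173) = 0.4379
Sum ≈ 2.7228 → 2.7228 bits.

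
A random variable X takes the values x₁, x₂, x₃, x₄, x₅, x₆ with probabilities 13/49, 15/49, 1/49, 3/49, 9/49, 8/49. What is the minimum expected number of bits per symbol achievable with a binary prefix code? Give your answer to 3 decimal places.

2.327 bits/symbol

Repeatedly combine the two least-probable nodes; the expected code length is the sum of the merged weights.
merge 1/49 + 3/49 → 4/49
merge 4/49 + 8/49 → 12/49
merge 9/49 + 12/49 → 3/7
merge 13/49 + 15/49 → 4/7
merge 3/7 + 4/7 → 1
L = 4/49 + 12/49 + 3/7 + 4/7 + 1 = 114/49 ≈ 2.327 bits/symbol.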